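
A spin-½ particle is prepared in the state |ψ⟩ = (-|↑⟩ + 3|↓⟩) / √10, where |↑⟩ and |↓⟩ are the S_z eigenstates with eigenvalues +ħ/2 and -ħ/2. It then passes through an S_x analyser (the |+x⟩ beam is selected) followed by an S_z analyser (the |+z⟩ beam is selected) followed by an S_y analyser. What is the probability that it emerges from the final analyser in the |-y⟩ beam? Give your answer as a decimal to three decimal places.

First analyser (S_x): P(|+x⟩) = |⟨+x|ψ⟩|² = 4/20.
After stage 1 the state is |+x⟩; P(|+z⟩) = |⟨+z|+x⟩|² = 1/2.
After stage 2 the state is |+z⟩; P(|-y⟩) = |⟨-y|+z⟩|² = 1/2.
Joint probability = 4/20 × 1/2 × 1/2 = 0.050.

0.050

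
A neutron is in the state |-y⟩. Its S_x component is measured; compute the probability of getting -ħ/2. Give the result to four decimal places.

0.5000

In the S_z basis, |-y⟩ = (|+z⟩ - i|-z⟩)/√2 and |-x⟩ = (|+z⟩ - |-z⟩)/√2.
|⟨-x|-y⟩|² = 1/2.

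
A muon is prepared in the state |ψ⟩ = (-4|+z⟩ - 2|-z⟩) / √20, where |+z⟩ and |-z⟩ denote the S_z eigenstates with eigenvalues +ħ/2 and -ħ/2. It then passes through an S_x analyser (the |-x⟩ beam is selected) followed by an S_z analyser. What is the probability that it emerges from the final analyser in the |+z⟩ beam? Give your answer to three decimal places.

First analyser (S_x): P(|-x⟩) = |⟨-x|ψ⟩|² = 4/40.
After stage 1 the state is |-x⟩; P(|+z⟩) = |⟨+z|-x⟩|² = 1/2.
Joint probability = 4/40 × 1/2 = 0.050.

0.050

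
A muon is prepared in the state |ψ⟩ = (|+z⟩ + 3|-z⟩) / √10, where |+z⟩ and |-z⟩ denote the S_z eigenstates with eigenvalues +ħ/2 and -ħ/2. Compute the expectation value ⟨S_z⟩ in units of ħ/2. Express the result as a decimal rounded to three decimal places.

-0.800

⟨σ_z⟩ = |a|² - |b|² divided by |a|²+|b|², with a, b the |+z⟩, |-z⟩ amplitudes.
= (1 - 9)/10 = -8/10.
⟨S_z⟩ = (ħ/2)·⟨σ_z⟩.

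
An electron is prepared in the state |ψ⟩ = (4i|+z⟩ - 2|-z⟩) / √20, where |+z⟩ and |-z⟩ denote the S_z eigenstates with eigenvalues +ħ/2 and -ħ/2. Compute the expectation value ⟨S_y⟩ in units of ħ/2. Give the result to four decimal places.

⟨σ_y⟩ = 2 Im(a* b)/(|a|²+|b|²) with a = 4i, b = -2.
a* b = 8i, so ⟨σ_y⟩ = 16/20.
⟨S_y⟩ = (ħ/2)·⟨σ_y⟩.

0.8000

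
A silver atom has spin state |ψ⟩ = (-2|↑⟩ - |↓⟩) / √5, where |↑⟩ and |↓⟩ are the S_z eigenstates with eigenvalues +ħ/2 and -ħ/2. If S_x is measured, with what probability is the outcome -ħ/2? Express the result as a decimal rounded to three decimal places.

|-x⟩ = (|↑⟩ - |↓⟩)/√2, so ⟨-x|ψ⟩ = (-1) / (√2·√5).
P = |-1|² / 10 = 1/10.

0.100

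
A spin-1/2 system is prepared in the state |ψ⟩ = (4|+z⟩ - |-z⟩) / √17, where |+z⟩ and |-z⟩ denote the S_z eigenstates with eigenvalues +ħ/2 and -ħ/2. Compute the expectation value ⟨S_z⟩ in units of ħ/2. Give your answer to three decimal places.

0.882

⟨σ_z⟩ = |a|² - |b|² divided by |a|²+|b|², with a, b the |+z⟩, |-z⟩ amplitudes.
= (16 - 1)/17 = 15/17.
⟨S_z⟩ = (ħ/2)·⟨σ_z⟩.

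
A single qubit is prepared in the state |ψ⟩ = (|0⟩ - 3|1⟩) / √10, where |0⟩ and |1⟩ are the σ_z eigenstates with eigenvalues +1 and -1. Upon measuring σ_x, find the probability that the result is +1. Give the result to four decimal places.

|+x⟩ = (|0⟩ + |1⟩)/√2, so ⟨+x|ψ⟩ = (-2) / (√2·√10).
P = |-2|² / 20 = 4/20.

0.2000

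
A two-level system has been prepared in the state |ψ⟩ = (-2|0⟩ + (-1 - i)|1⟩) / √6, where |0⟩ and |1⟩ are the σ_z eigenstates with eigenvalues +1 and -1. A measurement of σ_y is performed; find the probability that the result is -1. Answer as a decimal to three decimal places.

0.167

|-y⟩ = (|0⟩ - i|1⟩)/√2, so ⟨-y|ψ⟩ = (-1 - i) / (√2·√6).
P = |-1 - i|² / 12 = 2/12.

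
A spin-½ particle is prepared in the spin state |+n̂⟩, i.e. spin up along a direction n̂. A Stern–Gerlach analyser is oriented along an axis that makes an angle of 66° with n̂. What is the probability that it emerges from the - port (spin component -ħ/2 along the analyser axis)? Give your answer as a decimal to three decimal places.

For spin-½, the probability of finding spin-up along an axis at angle θ to the initial spin direction is cos²(θ/2); spin-down is sin²(θ/2).
θ = 66°, so P = sin²(33°) ≈ 0.297.

0.297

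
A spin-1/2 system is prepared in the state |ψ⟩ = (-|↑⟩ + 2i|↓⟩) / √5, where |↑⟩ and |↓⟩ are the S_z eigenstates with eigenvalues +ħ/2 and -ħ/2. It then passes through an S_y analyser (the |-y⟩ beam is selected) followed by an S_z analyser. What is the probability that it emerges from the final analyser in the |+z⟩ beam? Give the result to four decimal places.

First analyser (S_y): P(|-y⟩) = |⟨-y|ψ⟩|² = 9/10.
After stage 1 the state is |-y⟩; P(|+z⟩) = |⟨+z|-y⟩|² = 1/2.
Joint probability = 9/10 × 1/2 = 0.4500.

0.4500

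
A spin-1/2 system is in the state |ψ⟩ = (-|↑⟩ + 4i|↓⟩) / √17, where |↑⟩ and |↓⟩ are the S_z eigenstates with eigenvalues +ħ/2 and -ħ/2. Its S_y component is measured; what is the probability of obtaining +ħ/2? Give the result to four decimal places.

0.2647

|+y⟩ = (|↑⟩ + i|↓⟩)/√2, so ⟨+y|ψ⟩ = (3) / (√2·√17).
P = |3|² / 34 = 9/34.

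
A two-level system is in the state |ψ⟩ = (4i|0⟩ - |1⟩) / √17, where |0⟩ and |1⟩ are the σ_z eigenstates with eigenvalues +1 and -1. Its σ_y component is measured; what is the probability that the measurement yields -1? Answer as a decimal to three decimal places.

0.265

|-y⟩ = (|0⟩ - i|1⟩)/√2, so ⟨-y|ψ⟩ = (3i) / (√2·√17).
P = |3i|² / 34 = 9/34.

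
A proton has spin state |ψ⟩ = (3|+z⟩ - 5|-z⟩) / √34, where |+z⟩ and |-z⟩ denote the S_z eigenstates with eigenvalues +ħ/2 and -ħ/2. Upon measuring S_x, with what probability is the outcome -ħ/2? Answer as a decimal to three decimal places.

|-x⟩ = (|+z⟩ - |-z⟩)/√2, so ⟨-x|ψ⟩ = (8) / (√2·√34).
P = |8|² / 68 = 64/68.

0.941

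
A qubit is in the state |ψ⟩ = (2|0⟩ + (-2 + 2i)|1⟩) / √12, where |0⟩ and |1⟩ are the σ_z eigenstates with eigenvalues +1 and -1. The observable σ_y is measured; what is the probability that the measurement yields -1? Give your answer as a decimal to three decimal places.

|-y⟩ = (|0⟩ - i|1⟩)/√2, so ⟨-y|ψ⟩ = (-2i) / (√2·√12).
P = |-2i|² / 24 = 4/24.

0.167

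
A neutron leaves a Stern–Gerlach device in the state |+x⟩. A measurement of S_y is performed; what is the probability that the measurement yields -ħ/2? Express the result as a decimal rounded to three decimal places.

In the S_z basis, |+x⟩ = (|+z⟩ + |-z⟩)/√2 and |-y⟩ = (|+z⟩ - i|-z⟩)/√2.
|⟨-y|+x⟩|² = 1/2.

0.500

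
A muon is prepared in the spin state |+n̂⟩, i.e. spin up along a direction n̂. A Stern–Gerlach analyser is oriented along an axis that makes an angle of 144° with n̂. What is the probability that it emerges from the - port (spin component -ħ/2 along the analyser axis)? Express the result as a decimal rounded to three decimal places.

For spin-½, the probability of finding spin-up along an axis at angle θ to the initial spin direction is cos²(θ/2); spin-down is sin²(θ/2).
θ = 144°, so P = sin²(72°) ≈ 0.905.

0.905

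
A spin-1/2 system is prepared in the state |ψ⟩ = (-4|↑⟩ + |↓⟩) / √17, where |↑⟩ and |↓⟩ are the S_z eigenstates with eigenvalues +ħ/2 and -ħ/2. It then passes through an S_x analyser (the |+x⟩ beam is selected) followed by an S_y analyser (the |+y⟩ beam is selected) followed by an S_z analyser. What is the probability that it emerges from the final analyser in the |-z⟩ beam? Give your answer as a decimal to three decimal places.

0.066

First analyser (S_x): P(|+x⟩) = |⟨+x|ψ⟩|² = 9/34.
After stage 1 the state is |+x⟩; P(|+y⟩) = |⟨+y|+x⟩|² = 1/2.
After stage 2 the state is |+y⟩; P(|-z⟩) = |⟨-z|+y⟩|² = 1/2.
Joint probability = 9/34 × 1/2 × 1/2 = 0.066.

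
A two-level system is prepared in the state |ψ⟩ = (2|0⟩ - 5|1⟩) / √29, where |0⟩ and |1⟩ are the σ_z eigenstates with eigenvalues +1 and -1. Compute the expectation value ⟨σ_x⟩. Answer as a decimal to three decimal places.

⟨σ_x⟩ = 2 Re(a* b)/(|a|²+|b|²) with a = 2, b = -5.
a* b = -10, so ⟨σ_x⟩ = -20/29.

-0.690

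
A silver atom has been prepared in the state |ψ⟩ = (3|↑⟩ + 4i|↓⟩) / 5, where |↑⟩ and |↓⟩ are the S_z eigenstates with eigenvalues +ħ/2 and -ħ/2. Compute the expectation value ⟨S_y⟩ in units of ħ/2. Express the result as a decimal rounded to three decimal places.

0.960

⟨σ_y⟩ = 2 Im(a* b)/(|a|²+|b|²) with a = 3, b = 4i.
a* b = 12i, so ⟨σ_y⟩ = 24/25.
⟨S_y⟩ = (ħ/2)·⟨σ_y⟩.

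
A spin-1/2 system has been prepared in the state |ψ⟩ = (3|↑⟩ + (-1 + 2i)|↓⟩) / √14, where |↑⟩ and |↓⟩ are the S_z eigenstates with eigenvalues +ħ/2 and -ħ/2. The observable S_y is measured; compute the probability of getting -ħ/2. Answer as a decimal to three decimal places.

0.071

|-y⟩ = (|↑⟩ - i|↓⟩)/√2, so ⟨-y|ψ⟩ = (1 - i) / (√2·√14).
P = |1 - i|² / 28 = 2/28.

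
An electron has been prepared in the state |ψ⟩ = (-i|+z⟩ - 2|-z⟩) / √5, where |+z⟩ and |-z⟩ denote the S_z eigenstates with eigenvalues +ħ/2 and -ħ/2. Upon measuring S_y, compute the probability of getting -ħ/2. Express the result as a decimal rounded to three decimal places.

0.900

|-y⟩ = (|+z⟩ - i|-z⟩)/√2, so ⟨-y|ψ⟩ = (-3i) / (√2·√5).
P = |-3i|² / 10 = 9/10.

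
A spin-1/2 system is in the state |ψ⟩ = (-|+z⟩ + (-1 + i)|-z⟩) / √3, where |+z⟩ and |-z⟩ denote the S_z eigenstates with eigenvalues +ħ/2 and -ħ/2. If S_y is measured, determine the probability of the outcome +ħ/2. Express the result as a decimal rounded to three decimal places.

0.167

|+y⟩ = (|+z⟩ + i|-z⟩)/√2, so ⟨+y|ψ⟩ = (i) / (√2·√3).
P = |i|² / 6 = 1/6.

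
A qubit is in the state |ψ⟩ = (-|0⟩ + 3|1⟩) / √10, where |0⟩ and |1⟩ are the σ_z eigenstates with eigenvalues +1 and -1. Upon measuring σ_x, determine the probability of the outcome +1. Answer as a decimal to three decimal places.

|+x⟩ = (|0⟩ + |1⟩)/√2, so ⟨+x|ψ⟩ = (2) / (√2·√10).
P = |2|² / 20 = 4/20.

0.200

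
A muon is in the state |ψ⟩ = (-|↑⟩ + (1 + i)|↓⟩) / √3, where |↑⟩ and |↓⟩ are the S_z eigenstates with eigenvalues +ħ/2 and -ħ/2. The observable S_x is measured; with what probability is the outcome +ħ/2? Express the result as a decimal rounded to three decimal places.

|+x⟩ = (|↑⟩ + |↓⟩)/√2, so ⟨+x|ψ⟩ = (i) / (√2·√3).
P = |i|² / 6 = 1/6.

0.167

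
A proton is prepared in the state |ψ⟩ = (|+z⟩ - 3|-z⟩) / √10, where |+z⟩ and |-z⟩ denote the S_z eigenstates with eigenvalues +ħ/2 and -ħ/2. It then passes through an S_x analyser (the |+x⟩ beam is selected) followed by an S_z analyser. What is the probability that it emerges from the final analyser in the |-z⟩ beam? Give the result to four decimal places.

0.1000

First analyser (S_x): P(|+x⟩) = |⟨+x|ψ⟩|² = 4/20.
After stage 1 the state is |+x⟩; P(|-z⟩) = |⟨-z|+x⟩|² = 1/2.
Joint probability = 4/20 × 1/2 = 0.1000.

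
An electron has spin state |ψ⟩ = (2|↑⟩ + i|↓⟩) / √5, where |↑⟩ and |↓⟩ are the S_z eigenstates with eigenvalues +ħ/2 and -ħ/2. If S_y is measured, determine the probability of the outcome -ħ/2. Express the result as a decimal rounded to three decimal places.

|-y⟩ = (|↑⟩ - i|↓⟩)/√2, so ⟨-y|ψ⟩ = (1) / (√2·√5).
P = |1|² / 10 = 1/10.

0.100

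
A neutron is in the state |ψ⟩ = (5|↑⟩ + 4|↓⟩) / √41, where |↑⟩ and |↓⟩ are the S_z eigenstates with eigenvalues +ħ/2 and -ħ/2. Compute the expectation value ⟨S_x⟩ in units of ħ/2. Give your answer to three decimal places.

⟨σ_x⟩ = 2 Re(a* b)/(|a|²+|b|²) with a = 5, b = 4.
a* b = 20, so ⟨σ_x⟩ = 40/41.
⟨S_x⟩ = (ħ/2)·⟨σ_x⟩.

0.976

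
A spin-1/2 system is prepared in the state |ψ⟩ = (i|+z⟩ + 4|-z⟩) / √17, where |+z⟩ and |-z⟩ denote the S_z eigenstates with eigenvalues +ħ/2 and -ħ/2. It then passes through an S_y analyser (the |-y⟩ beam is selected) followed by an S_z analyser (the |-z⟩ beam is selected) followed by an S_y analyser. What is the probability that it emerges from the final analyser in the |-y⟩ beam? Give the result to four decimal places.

0.1838

First analyser (S_y): P(|-y⟩) = |⟨-y|ψ⟩|² = 25/34.
After stage 1 the state is |-y⟩; P(|-z⟩) = |⟨-z|-y⟩|² = 1/2.
After stage 2 the state is |-z⟩; P(|-y⟩) = |⟨-y|-z⟩|² = 1/2.
Joint probability = 25/34 × 1/2 × 1/2 = 0.1838.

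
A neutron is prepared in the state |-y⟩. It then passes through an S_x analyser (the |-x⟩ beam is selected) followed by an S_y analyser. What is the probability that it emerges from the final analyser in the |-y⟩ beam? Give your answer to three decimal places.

0.250

First analyser (S_x): from |-y⟩, P(|-x⟩) = 1/2.
After stage 1 the state is |-x⟩; P(|-y⟩) = |⟨-y|-x⟩|² = 1/2.
Joint probability = 1/2 × 1/2 = 0.250.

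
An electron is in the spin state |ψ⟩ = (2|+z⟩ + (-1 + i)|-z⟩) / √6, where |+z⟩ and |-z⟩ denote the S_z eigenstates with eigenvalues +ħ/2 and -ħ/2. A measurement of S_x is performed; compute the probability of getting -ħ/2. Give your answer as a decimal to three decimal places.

0.833

|-x⟩ = (|+z⟩ - |-z⟩)/√2, so ⟨-x|ψ⟩ = (3 - i) / (√2·√6).
P = |3 - i|² / 12 = 10/12.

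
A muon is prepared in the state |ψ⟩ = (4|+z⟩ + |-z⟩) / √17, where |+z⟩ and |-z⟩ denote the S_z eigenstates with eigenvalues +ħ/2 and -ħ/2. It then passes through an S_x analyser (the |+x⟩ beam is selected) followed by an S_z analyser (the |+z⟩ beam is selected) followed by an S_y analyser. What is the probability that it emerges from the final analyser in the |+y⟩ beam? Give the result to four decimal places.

0.1838

First analyser (S_x): P(|+x⟩) = |⟨+x|ψ⟩|² = 25/34.
After stage 1 the state is |+x⟩; P(|+z⟩) = |⟨+z|+x⟩|² = 1/2.
After stage 2 the state is |+z⟩; P(|+y⟩) = |⟨+y|+z⟩|² = 1/2.
Joint probability = 25/34 × 1/2 × 1/2 = 0.1838.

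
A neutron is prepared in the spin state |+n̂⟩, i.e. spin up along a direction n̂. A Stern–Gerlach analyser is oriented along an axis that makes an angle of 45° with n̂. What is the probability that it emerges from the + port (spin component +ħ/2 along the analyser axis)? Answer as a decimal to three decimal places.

For spin-½, the probability of finding spin-up along an axis at angle θ to the initial spin direction is cos²(θ/2); spin-down is sin²(θ/2).
θ = 45°, so P = cos²(22.5°) ≈ 0.854.

0.854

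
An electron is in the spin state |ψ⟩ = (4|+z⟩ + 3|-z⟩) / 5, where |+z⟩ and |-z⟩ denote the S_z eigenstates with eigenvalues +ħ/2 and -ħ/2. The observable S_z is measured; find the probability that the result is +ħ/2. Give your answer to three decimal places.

0.640

The +ħ/2 outcome corresponds to |+z⟩. Its amplitude in |ψ⟩ is 4/5.
P = |4|² / 25 = 16/25.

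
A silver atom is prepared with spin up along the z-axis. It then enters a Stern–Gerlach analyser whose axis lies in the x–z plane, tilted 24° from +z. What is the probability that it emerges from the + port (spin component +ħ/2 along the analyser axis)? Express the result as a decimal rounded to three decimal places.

0.957

For spin-½, the probability of finding spin-up along an axis at angle θ to the initial spin direction is cos²(θ/2); spin-down is sin²(θ/2).
θ = 24°, so P = cos²(12°) ≈ 0.957.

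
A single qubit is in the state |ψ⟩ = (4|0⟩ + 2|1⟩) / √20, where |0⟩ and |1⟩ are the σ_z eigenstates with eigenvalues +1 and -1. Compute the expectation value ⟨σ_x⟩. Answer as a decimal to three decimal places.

0.800

⟨σ_x⟩ = 2 Re(a* b)/(|a|²+|b|²) with a = 4, b = 2.
a* b = 8, so ⟨σ_x⟩ = 16/20.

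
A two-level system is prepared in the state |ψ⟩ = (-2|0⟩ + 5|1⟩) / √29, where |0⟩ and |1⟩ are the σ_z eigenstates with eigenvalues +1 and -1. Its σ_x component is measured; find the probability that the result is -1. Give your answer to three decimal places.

|-x⟩ = (|0⟩ - |1⟩)/√2, so ⟨-x|ψ⟩ = (-7) / (√2·√29).
P = |-7|² / 58 = 49/58.

0.845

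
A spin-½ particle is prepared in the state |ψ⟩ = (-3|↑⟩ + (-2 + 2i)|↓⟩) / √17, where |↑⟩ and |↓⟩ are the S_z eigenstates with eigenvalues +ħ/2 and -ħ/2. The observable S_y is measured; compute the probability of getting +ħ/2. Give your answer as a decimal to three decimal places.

|+y⟩ = (|↑⟩ + i|↓⟩)/√2, so ⟨+y|ψ⟩ = (-1 + 2i) / (√2·√17).
P = |-1 + 2i|² / 34 = 5/34.

0.147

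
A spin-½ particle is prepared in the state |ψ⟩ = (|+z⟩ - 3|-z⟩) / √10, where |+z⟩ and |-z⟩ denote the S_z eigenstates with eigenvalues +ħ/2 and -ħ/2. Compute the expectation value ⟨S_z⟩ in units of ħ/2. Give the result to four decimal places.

-0.8000

⟨σ_z⟩ = |a|² - |b|² divided by |a|²+|b|², with a, b the |+z⟩, |-z⟩ amplitudes.
= (1 - 9)/10 = -8/10.
⟨S_z⟩ = (ħ/2)·⟨σ_z⟩.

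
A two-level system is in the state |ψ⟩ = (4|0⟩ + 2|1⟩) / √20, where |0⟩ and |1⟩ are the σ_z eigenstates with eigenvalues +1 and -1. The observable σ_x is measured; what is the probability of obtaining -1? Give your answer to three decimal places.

|-x⟩ = (|0⟩ - |1⟩)/√2, so ⟨-x|ψ⟩ = (2) / (√2·√20).
P = |2|² / 40 = 4/40.

0.100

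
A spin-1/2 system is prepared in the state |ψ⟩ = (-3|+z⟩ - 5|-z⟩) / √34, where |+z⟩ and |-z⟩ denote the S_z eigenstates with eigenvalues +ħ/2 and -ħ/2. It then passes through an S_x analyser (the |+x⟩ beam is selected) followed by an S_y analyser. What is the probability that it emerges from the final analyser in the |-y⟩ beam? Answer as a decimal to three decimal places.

0.471

First analyser (S_x): P(|+x⟩) = |⟨+x|ψ⟩|² = 64/68.
After stage 1 the state is |+x⟩; P(|-y⟩) = |⟨-y|+x⟩|² = 1/2.
Joint probability = 64/68 × 1/2 = 0.471.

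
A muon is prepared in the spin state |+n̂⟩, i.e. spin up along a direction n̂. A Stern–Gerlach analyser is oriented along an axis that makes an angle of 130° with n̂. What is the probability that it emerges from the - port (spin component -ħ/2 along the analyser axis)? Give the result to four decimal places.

0.8214

For spin-½, the probability of finding spin-up along an axis at angle θ to the initial spin direction is cos²(θ/2); spin-down is sin²(θ/2).
θ = 130°, so P = sin²(65°) ≈ 0.8214.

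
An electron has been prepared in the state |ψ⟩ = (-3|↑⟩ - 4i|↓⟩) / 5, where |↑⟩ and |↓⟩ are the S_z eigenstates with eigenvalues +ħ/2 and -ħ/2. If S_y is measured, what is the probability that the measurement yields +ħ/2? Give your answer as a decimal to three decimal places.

|+y⟩ = (|↑⟩ + i|↓⟩)/√2, so ⟨+y|ψ⟩ = (-7) / (√2·5).
P = |-7|² / 50 = 49/50.

0.980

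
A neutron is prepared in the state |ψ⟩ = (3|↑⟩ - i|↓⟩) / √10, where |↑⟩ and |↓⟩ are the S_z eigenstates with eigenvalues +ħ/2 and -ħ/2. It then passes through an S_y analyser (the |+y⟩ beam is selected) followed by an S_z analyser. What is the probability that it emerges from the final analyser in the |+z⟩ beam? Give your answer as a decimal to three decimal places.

0.100

First analyser (S_y): P(|+y⟩) = |⟨+y|ψ⟩|² = 4/20.
After stage 1 the state is |+y⟩; P(|+z⟩) = |⟨+z|+y⟩|² = 1/2.
Joint probability = 4/20 × 1/2 = 0.100.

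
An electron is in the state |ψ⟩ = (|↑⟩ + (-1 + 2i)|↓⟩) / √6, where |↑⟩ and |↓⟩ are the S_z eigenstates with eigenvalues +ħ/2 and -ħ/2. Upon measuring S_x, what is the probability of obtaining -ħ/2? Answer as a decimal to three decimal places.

|-x⟩ = (|↑⟩ - |↓⟩)/√2, so ⟨-x|ψ⟩ = (2 - 2i) / (√2·√6).
P = |2 - 2i|² / 12 = 8/12.

0.667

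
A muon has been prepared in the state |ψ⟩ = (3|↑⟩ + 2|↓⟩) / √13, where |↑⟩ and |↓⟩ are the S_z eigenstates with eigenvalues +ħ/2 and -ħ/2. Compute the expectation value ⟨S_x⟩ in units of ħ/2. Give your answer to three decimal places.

⟨σ_x⟩ = 2 Re(a* b)/(|a|²+|b|²) with a = 3, b = 2.
a* b = 6, so ⟨σ_x⟩ = 12/13.
⟨S_x⟩ = (ħ/2)·⟨σ_x⟩.

0.923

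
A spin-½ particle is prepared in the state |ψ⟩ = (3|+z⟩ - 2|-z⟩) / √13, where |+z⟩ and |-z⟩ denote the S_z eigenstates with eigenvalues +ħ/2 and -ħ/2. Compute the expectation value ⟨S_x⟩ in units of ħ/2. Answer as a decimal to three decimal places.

⟨σ_x⟩ = 2 Re(a* b)/(|a|²+|b|²) with a = 3, b = -2.
a* b = -6, so ⟨σ_x⟩ = -12/13.
⟨S_x⟩ = (ħ/2)·⟨σ_x⟩.

-0.923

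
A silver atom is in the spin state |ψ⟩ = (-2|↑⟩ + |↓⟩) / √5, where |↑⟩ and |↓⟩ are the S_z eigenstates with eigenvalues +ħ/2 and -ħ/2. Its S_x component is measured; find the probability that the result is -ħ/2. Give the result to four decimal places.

|-x⟩ = (|↑⟩ - |↓⟩)/√2, so ⟨-x|ψ⟩ = (-3) / (√2·√5).
P = |-3|² / 10 = 9/10.

0.9000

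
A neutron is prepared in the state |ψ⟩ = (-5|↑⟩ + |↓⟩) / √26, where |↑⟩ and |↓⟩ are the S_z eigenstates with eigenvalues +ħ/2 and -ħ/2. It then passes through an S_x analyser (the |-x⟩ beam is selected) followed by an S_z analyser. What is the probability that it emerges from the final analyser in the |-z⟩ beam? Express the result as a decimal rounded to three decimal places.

First analyser (S_x): P(|-x⟩) = |⟨-x|ψ⟩|² = 36/52.
After stage 1 the state is |-x⟩; P(|-z⟩) = |⟨-z|-x⟩|² = 1/2.
Joint probability = 36/52 × 1/2 = 0.346.

0.346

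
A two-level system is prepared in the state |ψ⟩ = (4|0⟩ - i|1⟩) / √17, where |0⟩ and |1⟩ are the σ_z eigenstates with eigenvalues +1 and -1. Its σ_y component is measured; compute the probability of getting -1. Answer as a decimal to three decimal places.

|-y⟩ = (|0⟩ - i|1⟩)/√2, so ⟨-y|ψ⟩ = (5) / (√2·√17).
P = |5|² / 34 = 25/34.

0.735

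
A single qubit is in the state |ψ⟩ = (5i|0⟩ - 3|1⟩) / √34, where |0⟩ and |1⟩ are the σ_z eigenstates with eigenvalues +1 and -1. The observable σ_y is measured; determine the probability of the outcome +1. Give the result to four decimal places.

0.9412

|+y⟩ = (|0⟩ + i|1⟩)/√2, so ⟨+y|ψ⟩ = (8i) / (√2·√34).
P = |8i|² / 68 = 64/68.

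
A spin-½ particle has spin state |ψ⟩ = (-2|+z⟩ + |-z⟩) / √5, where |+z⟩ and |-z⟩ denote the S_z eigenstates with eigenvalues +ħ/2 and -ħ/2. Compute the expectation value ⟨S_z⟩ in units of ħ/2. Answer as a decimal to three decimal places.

0.600

⟨σ_z⟩ = |a|² - |b|² divided by |a|²+|b|², with a, b the |+z⟩, |-z⟩ amplitudes.
= (4 - 1)/5 = 3/5.
⟨S_z⟩ = (ħ/2)·⟨σ_z⟩.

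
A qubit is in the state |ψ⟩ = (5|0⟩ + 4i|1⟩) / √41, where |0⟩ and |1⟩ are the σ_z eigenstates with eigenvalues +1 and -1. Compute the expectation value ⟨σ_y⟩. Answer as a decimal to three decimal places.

⟨σ_y⟩ = 2 Im(a* b)/(|a|²+|b|²) with a = 5, b = 4i.
a* b = 20i, so ⟨σ_y⟩ = 40/41.

0.976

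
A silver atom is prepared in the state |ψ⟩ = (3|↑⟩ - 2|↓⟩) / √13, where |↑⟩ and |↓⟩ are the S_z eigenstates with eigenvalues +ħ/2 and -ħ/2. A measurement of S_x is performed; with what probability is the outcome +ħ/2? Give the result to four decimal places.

0.0385

|+x⟩ = (|↑⟩ + |↓⟩)/√2, so ⟨+x|ψ⟩ = (1) / (√2·√13).
P = |1|² / 26 = 1/26.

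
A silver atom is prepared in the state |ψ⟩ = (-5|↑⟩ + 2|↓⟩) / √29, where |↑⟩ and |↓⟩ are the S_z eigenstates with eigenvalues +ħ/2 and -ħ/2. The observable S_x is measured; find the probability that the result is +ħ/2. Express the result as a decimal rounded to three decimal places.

0.155

|+x⟩ = (|↑⟩ + |↓⟩)/√2, so ⟨+x|ψ⟩ = (-3) / (√2·√29).
P = |-3|² / 58 = 9/58.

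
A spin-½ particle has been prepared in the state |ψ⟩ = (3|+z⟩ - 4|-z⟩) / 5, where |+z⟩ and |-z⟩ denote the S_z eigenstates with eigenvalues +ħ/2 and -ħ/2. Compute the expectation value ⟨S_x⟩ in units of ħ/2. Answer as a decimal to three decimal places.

⟨σ_x⟩ = 2 Re(a* b)/(|a|²+|b|²) with a = 3, b = -4.
a* b = -12, so ⟨σ_x⟩ = -24/25.
⟨S_x⟩ = (ħ/2)·⟨σ_x⟩.

-0.960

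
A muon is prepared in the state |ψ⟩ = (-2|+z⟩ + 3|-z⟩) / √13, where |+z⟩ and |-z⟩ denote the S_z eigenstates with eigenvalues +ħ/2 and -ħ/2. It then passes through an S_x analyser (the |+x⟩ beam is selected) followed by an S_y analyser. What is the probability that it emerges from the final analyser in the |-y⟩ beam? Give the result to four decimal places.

0.0192

First analyser (S_x): P(|+x⟩) = |⟨+x|ψ⟩|² = 1/26.
After stage 1 the state is |+x⟩; P(|-y⟩) = |⟨-y|+x⟩|² = 1/2.
Joint probability = 1/26 × 1/2 = 0.0192.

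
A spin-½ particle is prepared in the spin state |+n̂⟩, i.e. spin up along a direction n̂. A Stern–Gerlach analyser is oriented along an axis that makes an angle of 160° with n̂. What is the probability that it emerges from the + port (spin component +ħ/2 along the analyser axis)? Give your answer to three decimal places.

For spin-½, the probability of finding spin-up along an axis at angle θ to the initial spin direction is cos²(θ/2); spin-down is sin²(θ/2).
θ = 160°, so P = cos²(80°) ≈ 0.030.

0.030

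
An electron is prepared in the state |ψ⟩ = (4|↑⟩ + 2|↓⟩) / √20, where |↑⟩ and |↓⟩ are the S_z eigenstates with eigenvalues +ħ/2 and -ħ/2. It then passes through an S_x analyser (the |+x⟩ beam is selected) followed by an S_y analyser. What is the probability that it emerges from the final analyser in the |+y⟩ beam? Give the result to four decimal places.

First analyser (S_x): P(|+x⟩) = |⟨+x|ψ⟩|² = 36/40.
After stage 1 the state is |+x⟩; P(|+y⟩) = |⟨+y|+x⟩|² = 1/2.
Joint probability = 36/40 × 1/2 = 0.4500.

0.4500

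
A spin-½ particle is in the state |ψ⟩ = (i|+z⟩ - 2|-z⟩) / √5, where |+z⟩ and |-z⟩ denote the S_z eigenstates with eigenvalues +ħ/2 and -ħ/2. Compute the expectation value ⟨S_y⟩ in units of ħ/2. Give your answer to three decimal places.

0.800

⟨σ_y⟩ = 2 Im(a* b)/(|a|²+|b|²) with a = i, b = -2.
a* b = 2i, so ⟨σ_y⟩ = 4/5.
⟨S_y⟩ = (ħ/2)·⟨σ_y⟩.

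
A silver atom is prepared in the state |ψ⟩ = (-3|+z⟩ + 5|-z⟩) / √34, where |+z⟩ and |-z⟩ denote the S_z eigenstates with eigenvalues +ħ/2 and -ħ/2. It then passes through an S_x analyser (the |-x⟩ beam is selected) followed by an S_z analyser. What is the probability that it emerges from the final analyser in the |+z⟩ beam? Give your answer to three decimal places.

0.471

First analyser (S_x): P(|-x⟩) = |⟨-x|ψ⟩|² = 64/68.
After stage 1 the state is |-x⟩; P(|+z⟩) = |⟨+z|-x⟩|² = 1/2.
Joint probability = 64/68 × 1/2 = 0.471.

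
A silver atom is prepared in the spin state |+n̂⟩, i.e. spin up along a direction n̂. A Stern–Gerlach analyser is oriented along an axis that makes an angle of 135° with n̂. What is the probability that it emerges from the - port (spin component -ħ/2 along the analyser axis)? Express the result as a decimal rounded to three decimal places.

For spin-½, the probability of finding spin-up along an axis at angle θ to the initial spin direction is cos²(θ/2); spin-down is sin²(θ/2).
θ = 135°, so P = sin²(67.5°) ≈ 0.854.

0.854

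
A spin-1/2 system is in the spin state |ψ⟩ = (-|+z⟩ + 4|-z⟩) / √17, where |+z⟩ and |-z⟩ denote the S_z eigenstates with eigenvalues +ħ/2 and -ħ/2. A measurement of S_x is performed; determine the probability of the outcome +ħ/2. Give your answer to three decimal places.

0.265

|+x⟩ = (|+z⟩ + |-z⟩)/√2, so ⟨+x|ψ⟩ = (3) / (√2·√17).
P = |3|² / 34 = 9/34.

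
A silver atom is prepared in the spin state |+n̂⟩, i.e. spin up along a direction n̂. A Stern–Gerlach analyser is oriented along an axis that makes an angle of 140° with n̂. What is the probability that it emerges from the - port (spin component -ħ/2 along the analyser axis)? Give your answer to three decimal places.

0.883

For spin-½, the probability of finding spin-up along an axis at angle θ to the initial spin direction is cos²(θ/2); spin-down is sin²(θ/2).
θ = 140°, so P = sin²(70°) ≈ 0.883.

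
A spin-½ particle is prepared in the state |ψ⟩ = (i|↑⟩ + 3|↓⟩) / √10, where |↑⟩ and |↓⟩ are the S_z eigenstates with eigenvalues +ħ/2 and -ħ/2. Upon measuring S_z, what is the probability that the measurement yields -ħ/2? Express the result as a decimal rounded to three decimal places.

The -ħ/2 outcome corresponds to |↓⟩. Its amplitude in |ψ⟩ is 3/√10.
P = |3|² / 10 = 9/10.

0.900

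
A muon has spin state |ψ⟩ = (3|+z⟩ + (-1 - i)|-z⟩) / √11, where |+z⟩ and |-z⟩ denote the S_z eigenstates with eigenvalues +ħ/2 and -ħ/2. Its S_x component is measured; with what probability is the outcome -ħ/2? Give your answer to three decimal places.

|-x⟩ = (|+z⟩ - |-z⟩)/√2, so ⟨-x|ψ⟩ = (4 + i) / (√2·√11).
P = |4 + i|² / 22 = 17/22.

0.773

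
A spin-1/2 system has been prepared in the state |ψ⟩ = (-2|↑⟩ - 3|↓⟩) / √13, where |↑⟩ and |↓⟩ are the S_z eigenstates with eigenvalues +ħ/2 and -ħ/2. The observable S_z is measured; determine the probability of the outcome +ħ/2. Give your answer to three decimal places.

The +ħ/2 outcome corresponds to |↑⟩. Its amplitude in |ψ⟩ is -2/√13.
P = |-2|² / 13 = 4/13.

0.308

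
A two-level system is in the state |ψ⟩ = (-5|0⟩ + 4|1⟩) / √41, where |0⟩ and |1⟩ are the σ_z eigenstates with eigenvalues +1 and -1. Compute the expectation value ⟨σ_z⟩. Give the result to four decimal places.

0.2195

⟨σ_z⟩ = |a|² - |b|² divided by |a|²+|b|², with a, b the |0⟩, |1⟩ amplitudes.
= (25 - 16)/41 = 9/41.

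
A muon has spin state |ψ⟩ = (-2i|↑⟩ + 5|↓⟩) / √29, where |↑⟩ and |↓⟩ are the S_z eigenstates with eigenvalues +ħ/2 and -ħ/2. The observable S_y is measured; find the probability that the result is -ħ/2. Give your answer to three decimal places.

|-y⟩ = (|↑⟩ - i|↓⟩)/√2, so ⟨-y|ψ⟩ = (3i) / (√2·√29).
P = |3i|² / 58 = 9/58.

0.155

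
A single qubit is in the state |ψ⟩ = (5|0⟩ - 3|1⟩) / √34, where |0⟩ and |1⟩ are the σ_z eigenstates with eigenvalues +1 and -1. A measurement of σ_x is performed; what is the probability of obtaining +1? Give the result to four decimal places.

0.0588

|+x⟩ = (|0⟩ + |1⟩)/√2, so ⟨+x|ψ⟩ = (2) / (√2·√34).
P = |2|² / 68 = 4/68.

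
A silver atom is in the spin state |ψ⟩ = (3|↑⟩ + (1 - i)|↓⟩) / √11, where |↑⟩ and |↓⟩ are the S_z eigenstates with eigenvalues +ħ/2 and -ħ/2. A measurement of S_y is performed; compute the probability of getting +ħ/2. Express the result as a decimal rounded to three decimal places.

|+y⟩ = (|↑⟩ + i|↓⟩)/√2, so ⟨+y|ψ⟩ = (2 - i) / (√2·√11).
P = |2 - i|² / 22 = 5/22.

0.227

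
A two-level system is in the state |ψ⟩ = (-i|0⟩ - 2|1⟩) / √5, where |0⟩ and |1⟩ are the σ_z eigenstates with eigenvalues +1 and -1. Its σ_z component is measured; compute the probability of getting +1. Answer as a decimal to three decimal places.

0.200

The +1 outcome corresponds to |0⟩. Its amplitude in |ψ⟩ is -i/√5.
P = |-i|² / 5 = 1/5.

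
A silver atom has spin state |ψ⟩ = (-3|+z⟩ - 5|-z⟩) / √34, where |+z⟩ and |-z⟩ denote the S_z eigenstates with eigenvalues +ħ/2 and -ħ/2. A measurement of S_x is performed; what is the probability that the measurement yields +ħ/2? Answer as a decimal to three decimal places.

0.941

|+x⟩ = (|+z⟩ + |-z⟩)/√2, so ⟨+x|ψ⟩ = (-8) / (√2·√34).
P = |-8|² / 68 = 64/68.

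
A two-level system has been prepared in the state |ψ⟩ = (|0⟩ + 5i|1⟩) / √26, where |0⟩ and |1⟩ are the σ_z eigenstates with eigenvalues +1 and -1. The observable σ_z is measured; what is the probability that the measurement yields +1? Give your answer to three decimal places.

The +1 outcome corresponds to |0⟩. Its amplitude in |ψ⟩ is 1/√26.
P = |1|² / 26 = 1/26.

0.038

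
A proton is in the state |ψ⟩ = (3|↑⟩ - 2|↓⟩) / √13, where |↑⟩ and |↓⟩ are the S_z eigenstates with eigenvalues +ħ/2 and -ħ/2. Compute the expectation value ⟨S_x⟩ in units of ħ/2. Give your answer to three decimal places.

-0.923

⟨σ_x⟩ = 2 Re(a* b)/(|a|²+|b|²) with a = 3, b = -2.
a* b = -6, so ⟨σ_x⟩ = -12/13.
⟨S_x⟩ = (ħ/2)·⟨σ_x⟩.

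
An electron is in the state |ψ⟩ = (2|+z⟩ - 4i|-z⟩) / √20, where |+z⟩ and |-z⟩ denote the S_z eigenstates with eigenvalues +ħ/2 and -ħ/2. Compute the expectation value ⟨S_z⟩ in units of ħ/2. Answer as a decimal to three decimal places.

⟨σ_z⟩ = |a|² - |b|² divided by |a|²+|b|², with a, b the |+z⟩, |-z⟩ amplitudes.
= (4 - 16)/20 = -12/20.
⟨S_z⟩ = (ħ/2)·⟨σ_z⟩.

-0.600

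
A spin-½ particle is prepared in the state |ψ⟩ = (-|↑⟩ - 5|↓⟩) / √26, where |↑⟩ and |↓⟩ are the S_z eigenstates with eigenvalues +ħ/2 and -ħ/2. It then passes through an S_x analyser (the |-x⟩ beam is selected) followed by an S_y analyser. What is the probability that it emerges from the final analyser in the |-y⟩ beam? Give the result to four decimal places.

0.1538

First analyser (S_x): P(|-x⟩) = |⟨-x|ψ⟩|² = 16/52.
After stage 1 the state is |-x⟩; P(|-y⟩) = |⟨-y|-x⟩|² = 1/2.
Joint probability = 16/52 × 1/2 = 0.1538.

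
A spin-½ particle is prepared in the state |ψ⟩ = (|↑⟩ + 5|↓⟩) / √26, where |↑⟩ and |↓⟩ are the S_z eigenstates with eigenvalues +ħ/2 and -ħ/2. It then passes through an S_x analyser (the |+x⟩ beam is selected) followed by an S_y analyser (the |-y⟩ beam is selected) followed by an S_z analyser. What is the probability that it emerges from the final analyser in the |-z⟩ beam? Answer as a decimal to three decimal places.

0.173

First analyser (S_x): P(|+x⟩) = |⟨+x|ψ⟩|² = 36/52.
After stage 1 the state is |+x⟩; P(|-y⟩) = |⟨-y|+x⟩|² = 1/2.
After stage 2 the state is |-y⟩; P(|-z⟩) = |⟨-z|-y⟩|² = 1/2.
Joint probability = 36/52 × 1/2 × 1/2 = 0.173.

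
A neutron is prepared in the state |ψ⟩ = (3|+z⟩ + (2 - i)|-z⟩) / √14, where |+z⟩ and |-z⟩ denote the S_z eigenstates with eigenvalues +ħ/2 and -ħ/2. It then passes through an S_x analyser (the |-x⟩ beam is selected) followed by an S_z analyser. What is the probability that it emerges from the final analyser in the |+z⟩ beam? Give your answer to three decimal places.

First analyser (S_x): P(|-x⟩) = |⟨-x|ψ⟩|² = 2/28.
After stage 1 the state is |-x⟩; P(|+z⟩) = |⟨+z|-x⟩|² = 1/2.
Joint probability = 2/28 × 1/2 = 0.036.

0.036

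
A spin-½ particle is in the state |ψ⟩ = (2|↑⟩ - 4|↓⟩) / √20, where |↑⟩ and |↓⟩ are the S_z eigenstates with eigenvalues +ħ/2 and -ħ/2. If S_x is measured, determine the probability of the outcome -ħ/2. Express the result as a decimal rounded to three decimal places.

0.900

|-x⟩ = (|↑⟩ - |↓⟩)/√2, so ⟨-x|ψ⟩ = (6) / (√2·√20).
P = |6|² / 40 = 36/40.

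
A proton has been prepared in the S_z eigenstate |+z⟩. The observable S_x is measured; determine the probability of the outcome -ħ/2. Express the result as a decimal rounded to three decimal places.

0.500

In the S_z basis, |+z⟩ = |↑⟩ and |-x⟩ = (|↑⟩ - |↓⟩)/√2.
|⟨-x|+z⟩|² = 1/2.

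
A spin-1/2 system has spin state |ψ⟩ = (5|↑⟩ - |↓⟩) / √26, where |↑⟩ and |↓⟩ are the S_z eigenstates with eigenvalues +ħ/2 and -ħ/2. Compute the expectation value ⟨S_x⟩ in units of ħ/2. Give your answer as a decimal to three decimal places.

⟨σ_x⟩ = 2 Re(a* b)/(|a|²+|b|²) with a = 5, b = -1.
a* b = -5, so ⟨σ_x⟩ = -10/26.
⟨S_x⟩ = (ħ/2)·⟨σ_x⟩.

-0.385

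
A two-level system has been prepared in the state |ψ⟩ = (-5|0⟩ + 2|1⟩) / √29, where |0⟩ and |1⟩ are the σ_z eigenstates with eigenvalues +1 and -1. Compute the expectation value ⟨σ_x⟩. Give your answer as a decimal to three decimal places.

-0.690

⟨σ_x⟩ = 2 Re(a* b)/(|a|²+|b|²) with a = -5, b = 2.
a* b = -10, so ⟨σ_x⟩ = -20/29.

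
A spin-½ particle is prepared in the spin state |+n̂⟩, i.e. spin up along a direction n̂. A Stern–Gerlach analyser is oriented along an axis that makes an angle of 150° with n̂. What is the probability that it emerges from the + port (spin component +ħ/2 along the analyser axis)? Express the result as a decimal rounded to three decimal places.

0.067

For spin-½, the probability of finding spin-up along an axis at angle θ to the initial spin direction is cos²(θ/2); spin-down is sin²(θ/2).
θ = 150°, so P = cos²(75°) ≈ 0.067.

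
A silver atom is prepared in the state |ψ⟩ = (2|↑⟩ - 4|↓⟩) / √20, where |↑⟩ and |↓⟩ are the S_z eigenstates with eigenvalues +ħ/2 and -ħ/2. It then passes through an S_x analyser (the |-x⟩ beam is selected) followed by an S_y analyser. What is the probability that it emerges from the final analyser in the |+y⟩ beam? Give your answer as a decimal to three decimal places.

0.450

First analyser (S_x): P(|-x⟩) = |⟨-x|ψ⟩|² = 36/40.
After stage 1 the state is |-x⟩; P(|+y⟩) = |⟨+y|-x⟩|² = 1/2.
Joint probability = 36/40 × 1/2 = 0.450.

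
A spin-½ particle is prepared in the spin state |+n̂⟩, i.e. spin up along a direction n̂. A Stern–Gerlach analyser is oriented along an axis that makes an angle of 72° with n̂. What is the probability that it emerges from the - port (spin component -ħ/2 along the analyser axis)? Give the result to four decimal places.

0.3455

For spin-½, the probability of finding spin-up along an axis at angle θ to the initial spin direction is cos²(θ/2); spin-down is sin²(θ/2).
θ = 72°, so P = sin²(36°) ≈ 0.3455.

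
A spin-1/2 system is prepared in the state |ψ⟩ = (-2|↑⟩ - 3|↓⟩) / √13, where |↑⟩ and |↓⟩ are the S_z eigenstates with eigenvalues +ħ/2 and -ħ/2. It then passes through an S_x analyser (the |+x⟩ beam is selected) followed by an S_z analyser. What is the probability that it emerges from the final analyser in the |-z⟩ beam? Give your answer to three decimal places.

0.481

First analyser (S_x): P(|+x⟩) = |⟨+x|ψ⟩|² = 25/26.
After stage 1 the state is |+x⟩; P(|-z⟩) = |⟨-z|+x⟩|² = 1/2.
Joint probability = 25/26 × 1/2 = 0.481.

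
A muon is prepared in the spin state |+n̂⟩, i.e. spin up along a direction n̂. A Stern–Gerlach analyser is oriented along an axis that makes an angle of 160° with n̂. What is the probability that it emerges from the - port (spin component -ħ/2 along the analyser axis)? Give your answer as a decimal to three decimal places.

0.970

For spin-½, the probability of finding spin-up along an axis at angle θ to the initial spin direction is cos²(θ/2); spin-down is sin²(θ/2).
θ = 160°, so P = sin²(80°) ≈ 0.970.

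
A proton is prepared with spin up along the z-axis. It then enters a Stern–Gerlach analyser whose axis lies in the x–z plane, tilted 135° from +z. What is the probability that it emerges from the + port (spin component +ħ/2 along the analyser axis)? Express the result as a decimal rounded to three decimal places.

0.146

For spin-½, the probability of finding spin-up along an axis at angle θ to the initial spin direction is cos²(θ/2); spin-down is sin²(θ/2).
θ = 135°, so P = cos²(67.5°) ≈ 0.146.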